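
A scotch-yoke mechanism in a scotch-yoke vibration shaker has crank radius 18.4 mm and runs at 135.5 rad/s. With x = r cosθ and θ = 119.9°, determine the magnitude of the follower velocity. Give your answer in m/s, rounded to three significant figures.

2.16

ω = 135.5 rad/s
x = r cosθ ⇒ ẋ = −rω sinθ.
|v| = rω|sinθ| = 0.0184·135.5·|sin 119.9°| = 2.1613 m/s.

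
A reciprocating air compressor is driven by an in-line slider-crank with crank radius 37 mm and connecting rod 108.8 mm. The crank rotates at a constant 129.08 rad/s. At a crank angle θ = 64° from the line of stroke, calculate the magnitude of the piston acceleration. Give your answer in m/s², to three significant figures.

139

ω = 129.1 rad/s
x(θ) = r cosθ + √(L² − r² sin²θ); with ω constant, a = ω²·d²x/dθ².
d²x/dθ² = −r cosθ − r²(cos2θ)/√u − r⁴ sin²2θ/(4u^{3/2}),  u = L² − r² sin²θ = 0.0107315 m².
Substituting r = 0.037 m, L = 0.1088 m, θ = 64°: d²x/dθ² = -0.0083454 m.
a = ω²·d²x/dθ² = (129.1)²·(-0.0083454) = -139.05 m/s²;  |a| = 139.05 m/s².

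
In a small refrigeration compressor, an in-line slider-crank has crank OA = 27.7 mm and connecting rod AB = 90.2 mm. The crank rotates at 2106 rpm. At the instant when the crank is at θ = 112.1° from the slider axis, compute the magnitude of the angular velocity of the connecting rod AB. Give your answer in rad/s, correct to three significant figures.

26.6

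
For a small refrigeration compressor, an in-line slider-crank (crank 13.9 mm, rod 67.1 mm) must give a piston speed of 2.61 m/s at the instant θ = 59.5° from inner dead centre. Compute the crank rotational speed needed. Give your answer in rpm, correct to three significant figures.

1880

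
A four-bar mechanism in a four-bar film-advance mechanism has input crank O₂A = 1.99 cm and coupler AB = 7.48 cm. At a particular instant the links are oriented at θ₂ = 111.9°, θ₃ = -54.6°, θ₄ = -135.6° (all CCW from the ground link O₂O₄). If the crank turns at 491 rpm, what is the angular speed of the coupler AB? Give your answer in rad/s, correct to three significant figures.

12.8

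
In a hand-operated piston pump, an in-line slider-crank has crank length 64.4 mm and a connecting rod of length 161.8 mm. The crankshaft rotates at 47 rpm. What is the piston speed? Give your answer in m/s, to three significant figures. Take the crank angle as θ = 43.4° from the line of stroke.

0.283

ω = 2π·47/60 = 4.922 rad/s
For an in-line slider-crank, x = r cosθ + √(L² − r² sin²θ), so v = −rω sinθ·[1 + r cosθ/√(L² − r² sin²θ)].
With r = 0.0644 m, L = 0.1618 m, θ = 43.4°: √(L² − r² sin²θ) = 0.15563 m.
v = −0.0644·4.922·0.68709·[1 + 0.0644·0.72657/0.15563] = -0.28326 m/s.
|v| = 0.28326 m/s.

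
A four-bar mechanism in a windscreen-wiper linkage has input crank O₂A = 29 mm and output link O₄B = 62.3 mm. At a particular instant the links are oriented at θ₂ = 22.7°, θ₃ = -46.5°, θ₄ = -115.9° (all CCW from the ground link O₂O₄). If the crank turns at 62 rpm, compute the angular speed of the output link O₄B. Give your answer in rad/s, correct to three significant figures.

ω₂ = 6.493 rad/s (from 62 rpm).
Differentiating the loop-closure r₂e^{iθ₂}+r₃e^{iθ₃}=r₁+r₄e^{iθ₄} gives r₂ω₂e^{iθ₂}+r₃ω₃e^{iθ₃}=r₄ω₄e^{iθ₄}.
Eliminating the other unknown: ω₄ = r₂ω₂ sin(θ₂−θ₃) / [r₄ sin(θ₄−θ₃)].
Numerator sine = +0.93483; denominator sine = -0.93606.
Result = 0.029·6.493·(+0.93483) / (0.0623·(-0.93606)) = -3.0183 rad/s; magnitude 3.0183 rad/s.

3.02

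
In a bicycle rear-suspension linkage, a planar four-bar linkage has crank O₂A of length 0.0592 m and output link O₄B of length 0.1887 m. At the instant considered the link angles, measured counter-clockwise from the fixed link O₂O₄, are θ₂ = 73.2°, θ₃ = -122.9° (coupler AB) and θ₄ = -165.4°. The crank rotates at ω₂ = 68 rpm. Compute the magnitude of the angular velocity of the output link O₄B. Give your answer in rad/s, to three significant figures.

ω₂ = 7.121 rad/s (from 68 rpm).
Differentiating the loop-closure r₂e^{iθ₂}+r₃e^{iθ₃}=r₁+r₄e^{iθ₄} gives r₂ω₂e^{iθ₂}+r₃ω₃e^{iθ₃}=r₄ω₄e^{iθ₄}.
Eliminating the other unknown: ω₄ = r₂ω₂ sin(θ₂−θ₃) / [r₄ sin(θ₄−θ₃)].
Numerator sine = -0.27731; denominator sine = -0.67559.
Result = 0.0592·7.121·(-0.27731) / (0.1887·(-0.67559)) = +0.91702 rad/s; magnitude 0.91702 rad/s.

0.917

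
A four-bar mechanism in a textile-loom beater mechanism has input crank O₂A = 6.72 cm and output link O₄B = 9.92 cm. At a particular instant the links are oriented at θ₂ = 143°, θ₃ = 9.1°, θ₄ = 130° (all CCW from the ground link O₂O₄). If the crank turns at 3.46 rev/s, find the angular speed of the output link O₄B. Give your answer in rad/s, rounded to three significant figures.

ω₂ = 21.74 rad/s (from 3.46 rev/s).
Differentiating the loop-closure r₂e^{iθ₂}+r₃e^{iθ₃}=r₁+r₄e^{iθ₄} gives r₂ω₂e^{iθ₂}+r₃ω₃e^{iθ₃}=r₄ω₄e^{iθ₄}.
Eliminating the other unknown: ω₄ = r₂ω₂ sin(θ₂−θ₃) / [r₄ sin(θ₄−θ₃)].
Numerator sine = +0.72055; denominator sine = +0.85806.
Result = 0.0672·21.74·(+0.72055) / (0.0992·(+0.85806)) = +12.367 rad/s; magnitude 12.367 rad/s.

12.4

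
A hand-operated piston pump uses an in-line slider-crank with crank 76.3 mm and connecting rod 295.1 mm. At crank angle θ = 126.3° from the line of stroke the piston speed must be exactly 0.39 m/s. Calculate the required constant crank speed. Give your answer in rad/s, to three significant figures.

For an in-line slider-crank, |v_piston| = rω|sinθ|·[1 + r cosθ/√(L² − r² sin²θ)].
With r = 0.0763 m, L = 0.2951 m, θ = 126.3°: the bracketed kinematic factor |dx/dθ| = 0.051869 m.
ω = v/|dx/dθ| = 0.39/0.051869 = 7.519 rad/s.

7.52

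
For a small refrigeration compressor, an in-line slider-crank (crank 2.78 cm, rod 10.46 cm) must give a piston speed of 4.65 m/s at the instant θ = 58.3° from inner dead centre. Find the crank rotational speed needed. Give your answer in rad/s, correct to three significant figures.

For an in-line slider-crank, |v_piston| = rω|sinθ|·[1 + r cosθ/√(L² − r² sin²θ)].
With r = 0.0278 m, L = 0.1046 m, θ = 58.3°: the bracketed kinematic factor |dx/dθ| = 0.027044 m.
ω = v/|dx/dθ| = 4.65/0.027044 = 171.94 rad/s.

172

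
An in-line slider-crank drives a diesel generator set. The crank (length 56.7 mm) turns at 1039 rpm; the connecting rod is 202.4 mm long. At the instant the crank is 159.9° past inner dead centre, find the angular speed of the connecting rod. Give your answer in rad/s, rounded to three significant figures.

28.8

ω = 108.8 rad/s (converted from 1039 rpm).
The rod makes angle φ with the slider axis where L sinφ = r sinθ; differentiating, L cosφ·φ̇ = r ω cosθ.
L cosφ = √(L² − r² sin²θ) = 0.20146 m.
|ω_rod| = r ω |cosθ| / √(L² − r² sin²θ) = 0.0567·108.8·0.93909/0.20146 = 28.757 rad/s.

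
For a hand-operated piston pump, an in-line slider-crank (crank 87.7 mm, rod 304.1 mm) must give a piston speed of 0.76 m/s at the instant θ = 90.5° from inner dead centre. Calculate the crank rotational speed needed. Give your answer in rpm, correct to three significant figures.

For an in-line slider-crank, |v_piston| = rω|sinθ|·[1 + r cosθ/√(L² − r² sin²θ)].
With r = 0.0877 m, L = 0.3041 m, θ = 90.5°: the bracketed kinematic factor |dx/dθ| = 0.087466 m.
ω = v/|dx/dθ| = 0.76/0.087466 = 8.6891 rad/s.
N = 60ω/(2π) = 82.975 rpm.

83.0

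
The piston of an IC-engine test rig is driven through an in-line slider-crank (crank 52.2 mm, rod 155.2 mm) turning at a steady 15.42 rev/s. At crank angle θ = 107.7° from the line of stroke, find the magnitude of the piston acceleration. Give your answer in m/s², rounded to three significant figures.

ω = 2π·15.4 = 96.89 rad/s
x(θ) = r cosθ + √(L² − r² sin²θ); with ω constant, a = ω²·d²x/dθ².
d²x/dθ² = −r cosθ − r²(cos2θ)/√u − r⁴ sin²2θ/(4u^{3/2}),  u = L² − r² sin²θ = 0.0216141 m².
Substituting r = 0.0522 m, L = 0.1552 m, θ = 107.7°: d²x/dθ² = +0.030782 m.
a = ω²·d²x/dθ² = (96.89)²·(+0.030782) = +288.95 m/s²;  |a| = 288.95 m/s².

289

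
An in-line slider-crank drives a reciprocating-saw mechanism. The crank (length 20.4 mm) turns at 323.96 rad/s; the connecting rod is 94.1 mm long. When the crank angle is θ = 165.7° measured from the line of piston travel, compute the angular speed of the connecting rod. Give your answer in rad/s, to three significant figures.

68.2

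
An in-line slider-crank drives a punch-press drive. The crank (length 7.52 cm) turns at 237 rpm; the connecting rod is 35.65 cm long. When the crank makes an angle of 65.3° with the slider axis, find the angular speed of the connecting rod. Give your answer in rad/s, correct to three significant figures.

ω = 24.82 rad/s (converted from 237 rpm).
The rod makes angle φ with the slider axis where L sinφ = r sinθ; differentiating, L cosφ·φ̇ = r ω cosθ.
L cosφ = √(L² − r² sin²θ) = 0.34989 m.
|ω_rod| = r ω |cosθ| / √(L² − r² sin²θ) = 0.0752·24.82·0.41787/0.34989 = 2.2289 rad/s.

2.23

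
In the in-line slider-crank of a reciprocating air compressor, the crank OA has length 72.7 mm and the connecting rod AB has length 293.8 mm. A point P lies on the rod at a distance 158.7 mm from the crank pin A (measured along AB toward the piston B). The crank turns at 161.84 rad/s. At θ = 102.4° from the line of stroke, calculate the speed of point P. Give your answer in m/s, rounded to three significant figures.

11.2

ω = 161.8 rad/s.  Crank-pin speed |V_A| = rω = 11.766 m/s, perpendicular to OA.
Rod angle: sinφ = −(r/L) sinθ ⇒ φ = -13.985°; ω_rod = −rω cosθ/√(L²−r²sin²θ) = +8.8622 rad/s.
V_P = V_A + ω_rod × AP, with AP = 0.1587 m along the rod.
Components: V_Px = −rω sinθ − a·ω_rod·sinφ = -11.151 m/s;  V_Py = rω cosθ + a·ω_rod·cosφ = -1.1618 m/s.
|V_P| = √(V_Px² + V_Py²) = 11.212 m/s.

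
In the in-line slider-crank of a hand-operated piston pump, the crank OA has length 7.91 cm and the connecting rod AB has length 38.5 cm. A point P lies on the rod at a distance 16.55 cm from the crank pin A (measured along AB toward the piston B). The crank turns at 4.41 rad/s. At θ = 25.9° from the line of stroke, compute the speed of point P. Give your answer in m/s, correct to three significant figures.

0.243

ω = 4.41 rad/s.  Crank-pin speed |V_A| = rω = 0.34883 m/s, perpendicular to OA.
Rod angle: sinφ = −(r/L) sinθ ⇒ φ = -5.149°; ω_rod = −rω cosθ/√(L²−r²sin²θ) = -0.81835 rad/s.
V_P = V_A + ω_rod × AP, with AP = 0.1655 m along the rod.
Components: V_Px = −rω sinθ − a·ω_rod·sinφ = -0.16452 m/s;  V_Py = rω cosθ + a·ω_rod·cosφ = +0.1789 m/s.
|V_P| = √(V_Px² + V_Py²) = 0.24305 m/s.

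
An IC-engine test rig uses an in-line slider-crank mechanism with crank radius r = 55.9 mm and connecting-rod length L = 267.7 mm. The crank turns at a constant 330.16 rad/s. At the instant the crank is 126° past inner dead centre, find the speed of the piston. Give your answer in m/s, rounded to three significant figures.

ω = 330.2 rad/s
For an in-line slider-crank, x = r cosθ + √(L² − r² sin²θ), so v = −rω sinθ·[1 + r cosθ/√(L² − r² sin²θ)].
With r = 0.0559 m, L = 0.2677 m, θ = 126°: √(L² − r² sin²θ) = 0.26385 m.
v = −0.0559·330.2·0.80902·[1 + 0.0559·-0.58779/0.26385] = -13.072 m/s.
|v| = 13.072 m/s.

13.1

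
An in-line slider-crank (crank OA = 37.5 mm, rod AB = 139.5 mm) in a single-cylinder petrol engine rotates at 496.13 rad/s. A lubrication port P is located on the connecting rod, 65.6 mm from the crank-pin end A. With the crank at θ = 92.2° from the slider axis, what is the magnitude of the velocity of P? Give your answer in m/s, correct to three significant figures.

18.5

ω = 496.1 rad/s.  Crank-pin speed |V_A| = rω = 18.605 m/s, perpendicular to OA.
Rod angle: sinφ = −(r/L) sinθ ⇒ φ = -15.582°; ω_rod = −rω cosθ/√(L²−r²sin²θ) = +5.3151 rad/s.
V_P = V_A + ω_rod × AP, with AP = 0.0656 m along the rod.
Components: V_Px = −rω sinθ − a·ω_rod·sinφ = -18.498 m/s;  V_Py = rω cosθ + a·ω_rod·cosφ = -0.37835 m/s.
|V_P| = √(V_Px² + V_Py²) = 18.501 m/s.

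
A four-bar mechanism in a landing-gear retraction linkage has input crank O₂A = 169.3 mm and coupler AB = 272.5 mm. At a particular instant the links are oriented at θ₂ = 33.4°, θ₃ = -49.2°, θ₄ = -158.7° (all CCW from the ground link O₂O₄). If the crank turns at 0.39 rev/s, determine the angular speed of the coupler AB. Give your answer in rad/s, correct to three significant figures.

0.339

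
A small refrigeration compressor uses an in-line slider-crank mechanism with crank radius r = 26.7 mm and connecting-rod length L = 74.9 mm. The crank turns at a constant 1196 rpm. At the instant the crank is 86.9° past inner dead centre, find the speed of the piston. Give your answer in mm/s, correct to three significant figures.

ω = 2π·1196/60 = 125.2 rad/s
For an in-line slider-crank, x = r cosθ + √(L² − r² sin²θ), so v = −rω sinθ·[1 + r cosθ/√(L² − r² sin²θ)].
With r = 0.0267 m, L = 0.0749 m, θ = 86.9°: √(L² − r² sin²θ) = 0.069994 m.
v = −0.0267·125.2·0.99854·[1 + 0.0267·0.05408/0.069994] = -3.408 m/s.
|v| = 3.408 m/s = 3408 mm/s.

3410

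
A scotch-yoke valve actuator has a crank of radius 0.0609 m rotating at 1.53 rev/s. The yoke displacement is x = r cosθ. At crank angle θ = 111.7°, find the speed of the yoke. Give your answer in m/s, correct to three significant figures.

0.544

ω = 9.613 rad/s (from 1.53 rev/s).
x = r cosθ ⇒ ẋ = −rω sinθ.
|v| = rω|sinθ| = 0.0609·9.613·|sin 111.7°| = 0.54396 m/s.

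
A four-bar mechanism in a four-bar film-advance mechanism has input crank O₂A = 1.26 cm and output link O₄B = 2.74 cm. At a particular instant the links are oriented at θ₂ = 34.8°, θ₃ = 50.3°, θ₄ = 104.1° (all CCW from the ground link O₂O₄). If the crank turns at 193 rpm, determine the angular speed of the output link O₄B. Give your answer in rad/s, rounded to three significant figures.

3.08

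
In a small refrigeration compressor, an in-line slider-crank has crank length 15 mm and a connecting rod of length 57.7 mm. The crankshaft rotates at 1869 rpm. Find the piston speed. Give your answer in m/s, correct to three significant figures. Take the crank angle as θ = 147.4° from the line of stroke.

1.23

ω = 2π·1869/60 = 195.7 rad/s
For an in-line slider-crank, x = r cosθ + √(L² − r² sin²θ), so v = −rω sinθ·[1 + r cosθ/√(L² − r² sin²θ)].
With r = 0.015 m, L = 0.0577 m, θ = 147.4°: √(L² − r² sin²θ) = 0.057131 m.
v = −0.015·195.7·0.53877·[1 + 0.015·-0.84245/0.057131] = -1.2319 m/s.
|v| = 1.2319 m/s.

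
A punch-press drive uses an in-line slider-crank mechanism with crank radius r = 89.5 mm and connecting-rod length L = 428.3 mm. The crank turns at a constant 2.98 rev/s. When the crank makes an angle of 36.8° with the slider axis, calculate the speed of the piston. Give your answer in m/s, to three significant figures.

1.17

ω = 2π·2.98 = 18.72 rad/s
For an in-line slider-crank, x = r cosθ + √(L² − r² sin²θ), so v = −rω sinθ·[1 + r cosθ/√(L² − r² sin²θ)].
With r = 0.0895 m, L = 0.4283 m, θ = 36.8°: √(L² − r² sin²θ) = 0.42493 m.
v = −0.0895·18.72·0.59902·[1 + 0.0895·0.80073/0.42493] = -1.1731 m/s.
|v| = 1.1731 m/s.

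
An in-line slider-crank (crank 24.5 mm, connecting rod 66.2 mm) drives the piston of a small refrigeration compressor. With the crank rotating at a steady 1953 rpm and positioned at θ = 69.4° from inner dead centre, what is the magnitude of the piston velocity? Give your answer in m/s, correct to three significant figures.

5.34

ω = 2π·1953/60 = 204.5 rad/s
For an in-line slider-crank, x = r cosθ + √(L² − r² sin²θ), so v = −rω sinθ·[1 + r cosθ/√(L² − r² sin²θ)].
With r = 0.0245 m, L = 0.0662 m, θ = 69.4°: √(L² − r² sin²θ) = 0.062101 m.
v = −0.0245·204.5·0.93606·[1 + 0.0245·0.35184/0.062101] = -5.3414 m/s.
|v| = 5.3414 m/s.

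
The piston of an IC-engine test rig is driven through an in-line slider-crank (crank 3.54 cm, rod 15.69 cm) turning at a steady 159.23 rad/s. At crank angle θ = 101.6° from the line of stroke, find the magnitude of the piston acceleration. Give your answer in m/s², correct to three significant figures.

371

ω = 159.2 rad/s
x(θ) = r cosθ + √(L² − r² sin²θ); with ω constant, a = ω²·d²x/dθ².
d²x/dθ² = −r cosθ − r²(cos2θ)/√u − r⁴ sin²2θ/(4u^{3/2}),  u = L² − r² sin²θ = 0.0234151 m².
Substituting r = 0.0354 m, L = 0.1569 m, θ = 101.6°: d²x/dθ² = +0.014628 m.
a = ω²·d²x/dθ² = (159.2)²·(+0.014628) = +370.89 m/s²;  |a| = 370.89 m/s².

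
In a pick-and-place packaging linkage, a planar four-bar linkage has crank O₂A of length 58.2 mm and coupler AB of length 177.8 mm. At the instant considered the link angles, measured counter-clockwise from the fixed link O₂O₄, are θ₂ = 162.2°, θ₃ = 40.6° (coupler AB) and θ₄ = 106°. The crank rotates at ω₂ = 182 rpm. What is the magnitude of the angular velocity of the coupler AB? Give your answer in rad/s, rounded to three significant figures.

ω₂ = 19.06 rad/s (from 182 rpm).
Differentiating the loop-closure r₂e^{iθ₂}+r₃e^{iθ₃}=r₁+r₄e^{iθ₄} gives r₂ω₂e^{iθ₂}+r₃ω₃e^{iθ₃}=r₄ω₄e^{iθ₄}.
Eliminating the other unknown: ω₃ = r₂ω₂ sin(θ₄−θ₂) / [r₃ sin(θ₃−θ₄)].
Numerator sine = -0.83098; denominator sine = -0.90924.
Result = 0.0582·19.06·(-0.83098) / (0.1778·(-0.90924)) = +5.7017 rad/s; magnitude 5.7017 rad/s.

5.70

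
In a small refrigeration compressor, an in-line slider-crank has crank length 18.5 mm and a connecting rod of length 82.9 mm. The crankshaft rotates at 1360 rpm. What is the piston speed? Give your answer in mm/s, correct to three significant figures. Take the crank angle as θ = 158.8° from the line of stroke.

754

ω = 2π·1360/60 = 142.4 rad/s
For an in-line slider-crank, x = r cosθ + √(L² − r² sin²θ), so v = −rω sinθ·[1 + r cosθ/√(L² − r² sin²θ)].
With r = 0.0185 m, L = 0.0829 m, θ = 158.8°: √(L² − r² sin²θ) = 0.08263 m.
v = −0.0185·142.4·0.36162·[1 + 0.0185·-0.93232/0.08263] = -0.75391 m/s.
|v| = 0.75391 m/s = 753.91 mm/s.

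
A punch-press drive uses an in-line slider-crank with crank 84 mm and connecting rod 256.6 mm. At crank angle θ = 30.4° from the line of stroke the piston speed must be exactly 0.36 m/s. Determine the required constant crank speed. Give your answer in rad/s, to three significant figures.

For an in-line slider-crank, |v_piston| = rω|sinθ|·[1 + r cosθ/√(L² − r² sin²θ)].
With r = 0.084 m, L = 0.2566 m, θ = 30.4°: the bracketed kinematic factor |dx/dθ| = 0.054677 m.
ω = v/|dx/dθ| = 0.36/0.054677 = 6.5841 rad/s.

6.58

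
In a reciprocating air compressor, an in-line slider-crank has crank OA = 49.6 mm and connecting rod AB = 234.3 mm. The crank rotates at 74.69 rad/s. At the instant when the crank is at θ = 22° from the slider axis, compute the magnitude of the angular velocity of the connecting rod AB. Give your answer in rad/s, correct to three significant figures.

ω = 74.69 rad/s
The rod makes angle φ with the slider axis where L sinφ = r sinθ; differentiating, L cosφ·φ̇ = r ω cosθ.
L cosφ = √(L² − r² sin²θ) = 0.23356 m.
|ω_rod| = r ω |cosθ| / √(L² − r² sin²θ) = 0.0496·74.69·0.92718/0.23356 = 14.706 rad/s.

14.7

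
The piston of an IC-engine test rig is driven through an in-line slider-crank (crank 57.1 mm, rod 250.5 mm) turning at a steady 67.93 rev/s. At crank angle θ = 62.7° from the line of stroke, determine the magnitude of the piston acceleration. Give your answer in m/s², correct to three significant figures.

ω = 2π·67.9 = 426.8 rad/s
x(θ) = r cosθ + √(L² − r² sin²θ); with ω constant, a = ω²·d²x/dθ².
d²x/dθ² = −r cosθ − r²(cos2θ)/√u − r⁴ sin²2θ/(4u^{3/2}),  u = L² − r² sin²θ = 0.0601757 m².
Substituting r = 0.0571 m, L = 0.2505 m, θ = 62.7°: d²x/dθ² = -0.018609 m.
a = ω²·d²x/dθ² = (426.8)²·(-0.018609) = -3390.1 m/s²;  |a| = 3390.1 m/s².

3390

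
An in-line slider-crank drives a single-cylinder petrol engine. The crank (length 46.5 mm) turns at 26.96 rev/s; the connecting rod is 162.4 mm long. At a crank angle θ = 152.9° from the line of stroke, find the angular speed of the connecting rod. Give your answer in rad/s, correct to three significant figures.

ω = 169.4 rad/s (converted from 26.96 rev/s).
The rod makes angle φ with the slider axis where L sinφ = r sinθ; differentiating, L cosφ·φ̇ = r ω cosθ.
L cosφ = √(L² − r² sin²θ) = 0.16101 m.
|ω_rod| = r ω |cosθ| / √(L² − r² sin²θ) = 0.0465·169.4·0.89021/0.16101 = 43.55 rad/s.

43.5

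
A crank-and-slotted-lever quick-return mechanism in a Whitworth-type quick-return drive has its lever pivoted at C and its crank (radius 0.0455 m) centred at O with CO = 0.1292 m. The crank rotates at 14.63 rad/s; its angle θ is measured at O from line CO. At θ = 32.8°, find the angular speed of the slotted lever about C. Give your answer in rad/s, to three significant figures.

ω = 14.63 rad/s
Crank pin A relative to C: A = (d + r cosθ, r sinθ); lever angle φ = atan2(r sinθ, d + r cosθ).
Differentiating tanφ: φ̇ = rω(d cosθ + r)/(d² + r² + 2dr cosθ).
d² + r² + 2dr cosθ = |CA|² = 0.0286456 m²;  d cosθ + r = +0.1541 m.
|ω_lever| = |0.0455·14.63·+0.1541| / 0.0286456 = 3.581 rad/s.

3.58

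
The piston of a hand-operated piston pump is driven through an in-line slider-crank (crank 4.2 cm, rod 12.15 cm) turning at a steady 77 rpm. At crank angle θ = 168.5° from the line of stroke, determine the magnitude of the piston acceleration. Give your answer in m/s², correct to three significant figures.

1.80

ω = 2π·77/60 = 8.063 rad/s
x(θ) = r cosθ + √(L² − r² sin²θ); with ω constant, a = ω²·d²x/dθ².
d²x/dθ² = −r cosθ − r²(cos2θ)/√u − r⁴ sin²2θ/(4u^{3/2}),  u = L² − r² sin²θ = 0.0146921 m².
Substituting r = 0.042 m, L = 0.1215 m, θ = 168.5°: d²x/dθ² = +0.027694 m.
a = ω²·d²x/dθ² = (8.063)²·(+0.027694) = +1.8006 m/s²;  |a| = 1.8006 m/s².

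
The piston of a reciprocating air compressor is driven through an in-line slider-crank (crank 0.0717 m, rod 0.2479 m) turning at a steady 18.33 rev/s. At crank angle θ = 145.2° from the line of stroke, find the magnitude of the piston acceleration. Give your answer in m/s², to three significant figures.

678

ω = 2π·18.3 = 115.2 rad/s
x(θ) = r cosθ + √(L² − r² sin²θ); with ω constant, a = ω²·d²x/dθ².
d²x/dθ² = −r cosθ − r²(cos2θ)/√u − r⁴ sin²2θ/(4u^{3/2}),  u = L² − r² sin²θ = 0.05978 m².
Substituting r = 0.0717 m, L = 0.2479 m, θ = 145.2°: d²x/dθ² = +0.05115 m.
a = ω²·d²x/dθ² = (115.2)²·(+0.05115) = +678.47 m/s²;  |a| = 678.47 m/s².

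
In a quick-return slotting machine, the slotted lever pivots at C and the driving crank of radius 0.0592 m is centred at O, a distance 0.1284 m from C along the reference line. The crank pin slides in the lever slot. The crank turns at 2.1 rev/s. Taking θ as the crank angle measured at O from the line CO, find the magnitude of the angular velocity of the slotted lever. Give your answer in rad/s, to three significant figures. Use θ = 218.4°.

4.01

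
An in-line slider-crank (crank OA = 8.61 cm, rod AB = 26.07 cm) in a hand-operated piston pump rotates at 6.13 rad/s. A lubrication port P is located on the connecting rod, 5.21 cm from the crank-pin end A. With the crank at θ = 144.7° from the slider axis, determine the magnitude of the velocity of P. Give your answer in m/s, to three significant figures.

0.449

ω = 6.13 rad/s.  Crank-pin speed |V_A| = rω = 0.52779 m/s, perpendicular to OA.
Rod angle: sinφ = −(r/L) sinθ ⇒ φ = -11.002°; ω_rod = −rω cosθ/√(L²−r²sin²θ) = +1.6832 rad/s.
V_P = V_A + ω_rod × AP, with AP = 0.0521 m along the rod.
Components: V_Px = −rω sinθ − a·ω_rod·sinφ = -0.28825 m/s;  V_Py = rω cosθ + a·ω_rod·cosφ = -0.34467 m/s.
|V_P| = √(V_Px² + V_Py²) = 0.44932 m/s.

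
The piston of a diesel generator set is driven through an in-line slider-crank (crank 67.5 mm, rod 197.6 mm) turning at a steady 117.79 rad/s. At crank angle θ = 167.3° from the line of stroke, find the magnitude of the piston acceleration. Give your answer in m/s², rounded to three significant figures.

ω = 117.8 rad/s
x(θ) = r cosθ + √(L² − r² sin²θ); with ω constant, a = ω²·d²x/dθ².
d²x/dθ² = −r cosθ − r²(cos2θ)/√u − r⁴ sin²2θ/(4u^{3/2}),  u = L² − r² sin²θ = 0.0388255 m².
Substituting r = 0.0675 m, L = 0.1976 m, θ = 167.3°: d²x/dθ² = +0.044836 m.
a = ω²·d²x/dθ² = (117.8)²·(+0.044836) = +622.07 m/s²;  |a| = 622.07 m/s².

622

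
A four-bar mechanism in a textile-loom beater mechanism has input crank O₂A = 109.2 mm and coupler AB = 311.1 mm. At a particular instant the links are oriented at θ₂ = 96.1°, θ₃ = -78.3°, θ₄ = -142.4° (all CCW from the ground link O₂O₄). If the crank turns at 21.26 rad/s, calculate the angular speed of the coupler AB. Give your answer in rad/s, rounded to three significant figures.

7.07

ω₂ = 21.26 rad/s
Differentiating the loop-closure r₂e^{iθ₂}+r₃e^{iθ₃}=r₁+r₄e^{iθ₄} gives r₂ω₂e^{iθ₂}+r₃ω₃e^{iθ₃}=r₄ω₄e^{iθ₄}.
Eliminating the other unknown: ω₃ = r₂ω₂ sin(θ₄−θ₂) / [r₃ sin(θ₃−θ₄)].
Numerator sine = +0.85264; denominator sine = +0.89956.
Result = 0.1092·21.26·(+0.85264) / (0.3111·(+0.89956)) = +7.0733 rad/s; magnitude 7.0733 rad/s.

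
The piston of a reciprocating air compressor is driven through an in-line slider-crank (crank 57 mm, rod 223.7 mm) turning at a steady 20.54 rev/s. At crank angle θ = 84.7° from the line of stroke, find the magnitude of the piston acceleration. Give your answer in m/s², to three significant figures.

ω = 2π·20.5 = 129.1 rad/s
x(θ) = r cosθ + √(L² − r² sin²θ); with ω constant, a = ω²·d²x/dθ².
d²x/dθ² = −r cosθ − r²(cos2θ)/√u − r⁴ sin²2θ/(4u^{3/2}),  u = L² − r² sin²θ = 0.0468204 m².
Substituting r = 0.057 m, L = 0.2237 m, θ = 84.7°: d²x/dθ² = +0.0094851 m.
a = ω²·d²x/dθ² = (129.1)²·(+0.0094851) = +157.98 m/s²;  |a| = 157.98 m/s².

158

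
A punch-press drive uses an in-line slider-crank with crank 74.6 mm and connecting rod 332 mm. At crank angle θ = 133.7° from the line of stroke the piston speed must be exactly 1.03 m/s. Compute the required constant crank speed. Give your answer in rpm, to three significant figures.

216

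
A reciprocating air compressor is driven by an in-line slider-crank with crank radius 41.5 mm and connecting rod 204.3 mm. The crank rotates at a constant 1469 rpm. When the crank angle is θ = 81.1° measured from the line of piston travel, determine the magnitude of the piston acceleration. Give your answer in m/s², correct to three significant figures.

ω = 2π·1469/60 = 153.8 rad/s
x(θ) = r cosθ + √(L² − r² sin²θ); with ω constant, a = ω²·d²x/dθ².
d²x/dθ² = −r cosθ − r²(cos2θ)/√u − r⁴ sin²2θ/(4u^{3/2}),  u = L² − r² sin²θ = 0.0400575 m².
Substituting r = 0.0415 m, L = 0.2043 m, θ = 81.1°: d²x/dθ² = +0.001764 m.
a = ω²·d²x/dθ² = (153.8)²·(+0.001764) = +41.745 m/s²;  |a| = 41.745 m/s².

41.7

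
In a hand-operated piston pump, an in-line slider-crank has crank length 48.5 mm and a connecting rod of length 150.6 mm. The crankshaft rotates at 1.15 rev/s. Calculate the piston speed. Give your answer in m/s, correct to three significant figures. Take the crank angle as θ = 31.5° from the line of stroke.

0.234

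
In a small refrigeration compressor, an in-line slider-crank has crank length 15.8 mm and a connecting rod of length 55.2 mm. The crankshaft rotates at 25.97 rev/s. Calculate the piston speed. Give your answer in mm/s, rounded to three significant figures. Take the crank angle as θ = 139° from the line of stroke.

ω = 2π·26 = 163.2 rad/s
For an in-line slider-crank, x = r cosθ + √(L² − r² sin²θ), so v = −rω sinθ·[1 + r cosθ/√(L² − r² sin²θ)].
With r = 0.0158 m, L = 0.0552 m, θ = 139°: √(L² − r² sin²θ) = 0.054218 m.
v = −0.0158·163.2·0.65606·[1 + 0.0158·-0.75471/0.054218] = -1.3194 m/s.
|v| = 1.3194 m/s = 1319.4 mm/s.

1320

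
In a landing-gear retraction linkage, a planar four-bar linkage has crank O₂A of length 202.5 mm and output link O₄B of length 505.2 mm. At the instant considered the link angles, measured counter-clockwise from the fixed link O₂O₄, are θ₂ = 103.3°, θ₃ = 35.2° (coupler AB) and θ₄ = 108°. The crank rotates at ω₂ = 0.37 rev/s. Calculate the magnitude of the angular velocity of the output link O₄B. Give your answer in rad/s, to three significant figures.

0.905

ω₂ = 2.325 rad/s (from 0.37 rev/s).
Differentiating the loop-closure r₂e^{iθ₂}+r₃e^{iθ₃}=r₁+r₄e^{iθ₄} gives r₂ω₂e^{iθ₂}+r₃ω₃e^{iθ₃}=r₄ω₄e^{iθ₄}.
Eliminating the other unknown: ω₄ = r₂ω₂ sin(θ₂−θ₃) / [r₄ sin(θ₄−θ₃)].
Numerator sine = +0.92784; denominator sine = +0.95528.
Result = 0.2025·2.325·(+0.92784) / (0.5052·(+0.95528)) = +0.90508 rad/s; magnitude 0.90508 rad/s.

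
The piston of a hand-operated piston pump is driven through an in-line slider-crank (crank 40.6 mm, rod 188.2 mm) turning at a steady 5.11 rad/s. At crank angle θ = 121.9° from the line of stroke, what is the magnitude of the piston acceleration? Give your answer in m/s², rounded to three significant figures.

0.661

ω = 5.11 rad/s
x(θ) = r cosθ + √(L² − r² sin²θ); with ω constant, a = ω²·d²x/dθ².
d²x/dθ² = −r cosθ − r²(cos2θ)/√u − r⁴ sin²2θ/(4u^{3/2}),  u = L² − r² sin²θ = 0.0342312 m².
Substituting r = 0.0406 m, L = 0.1882 m, θ = 121.9°: d²x/dθ² = +0.025302 m.
a = ω²·d²x/dθ² = (5.11)²·(+0.025302) = +0.66068 m/s²;  |a| = 0.66068 m/s².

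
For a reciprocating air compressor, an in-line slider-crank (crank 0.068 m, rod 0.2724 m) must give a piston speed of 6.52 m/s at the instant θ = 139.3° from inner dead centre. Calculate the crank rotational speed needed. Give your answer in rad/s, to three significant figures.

182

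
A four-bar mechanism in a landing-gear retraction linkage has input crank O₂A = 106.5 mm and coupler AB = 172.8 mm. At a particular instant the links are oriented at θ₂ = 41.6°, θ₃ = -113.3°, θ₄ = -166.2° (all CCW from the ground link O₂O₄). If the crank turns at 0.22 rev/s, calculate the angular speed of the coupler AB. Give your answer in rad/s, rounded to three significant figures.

ω₂ = 1.382 rad/s (from 0.22 rev/s).
Differentiating the loop-closure r₂e^{iθ₂}+r₃e^{iθ₃}=r₁+r₄e^{iθ₄} gives r₂ω₂e^{iθ₂}+r₃ω₃e^{iθ₃}=r₄ω₄e^{iθ₄}.
Eliminating the other unknown: ω₃ = r₂ω₂ sin(θ₄−θ₂) / [r₃ sin(θ₃−θ₄)].
Numerator sine = +0.46639; denominator sine = +0.79758.
Result = 0.1065·1.382·(+0.46639) / (0.1728·(+0.79758)) = +0.49817 rad/s; magnitude 0.49817 rad/s.

0.498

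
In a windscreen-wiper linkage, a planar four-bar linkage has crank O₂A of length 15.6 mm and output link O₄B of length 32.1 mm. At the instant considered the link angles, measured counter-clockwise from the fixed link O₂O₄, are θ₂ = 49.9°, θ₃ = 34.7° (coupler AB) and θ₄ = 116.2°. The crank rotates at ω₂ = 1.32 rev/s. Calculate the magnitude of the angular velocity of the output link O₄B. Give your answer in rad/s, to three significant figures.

1.07

ω₂ = 8.294 rad/s (from 1.32 rev/s).
Differentiating the loop-closure r₂e^{iθ₂}+r₃e^{iθ₃}=r₁+r₄e^{iθ₄} gives r₂ω₂e^{iθ₂}+r₃ω₃e^{iθ₃}=r₄ω₄e^{iθ₄}.
Eliminating the other unknown: ω₄ = r₂ω₂ sin(θ₂−θ₃) / [r₄ sin(θ₄−θ₃)].
Numerator sine = +0.26219; denominator sine = +0.98902.
Result = 0.0156·8.294·(+0.26219) / (0.0321·(+0.98902)) = +1.0685 rad/s; magnitude 1.0685 rad/s.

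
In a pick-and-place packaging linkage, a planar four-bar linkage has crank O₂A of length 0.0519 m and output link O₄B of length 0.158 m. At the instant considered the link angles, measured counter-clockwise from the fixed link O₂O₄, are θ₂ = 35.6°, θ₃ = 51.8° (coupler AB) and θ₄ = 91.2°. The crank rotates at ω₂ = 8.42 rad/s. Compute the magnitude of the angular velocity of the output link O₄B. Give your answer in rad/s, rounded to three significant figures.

1.22

ω₂ = 8.42 rad/s
Differentiating the loop-closure r₂e^{iθ₂}+r₃e^{iθ₃}=r₁+r₄e^{iθ₄} gives r₂ω₂e^{iθ₂}+r₃ω₃e^{iθ₃}=r₄ω₄e^{iθ₄}.
Eliminating the other unknown: ω₄ = r₂ω₂ sin(θ₂−θ₃) / [r₄ sin(θ₄−θ₃)].
Numerator sine = -0.27899; denominator sine = +0.63473.
Result = 0.0519·8.42·(-0.27899) / (0.158·(+0.63473)) = -1.2157 rad/s; magnitude 1.2157 rad/s.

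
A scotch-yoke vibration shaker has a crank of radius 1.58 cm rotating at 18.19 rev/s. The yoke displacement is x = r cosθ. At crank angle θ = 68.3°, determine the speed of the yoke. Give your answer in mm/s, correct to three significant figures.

ω = 114.3 rad/s (from 18.19 rev/s).
x = r cosθ ⇒ ẋ = −rω sinθ.
|v| = rω|sinθ| = 0.0158·114.3·|sin 68.3°| = 1.6778 m/s = 1677.8 mm/s.

1680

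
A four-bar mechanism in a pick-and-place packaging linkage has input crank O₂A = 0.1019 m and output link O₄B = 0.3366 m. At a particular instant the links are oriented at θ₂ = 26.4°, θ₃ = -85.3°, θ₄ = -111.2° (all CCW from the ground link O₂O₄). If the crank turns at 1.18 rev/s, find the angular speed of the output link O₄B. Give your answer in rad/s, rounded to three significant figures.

4.77

ω₂ = 7.414 rad/s (from 1.18 rev/s).
Differentiating the loop-closure r₂e^{iθ₂}+r₃e^{iθ₃}=r₁+r₄e^{iθ₄} gives r₂ω₂e^{iθ₂}+r₃ω₃e^{iθ₃}=r₄ω₄e^{iθ₄}.
Eliminating the other unknown: ω₄ = r₂ω₂ sin(θ₂−θ₃) / [r₄ sin(θ₄−θ₃)].
Numerator sine = +0.92913; denominator sine = -0.43680.
Result = 0.1019·7.414·(+0.92913) / (0.3366·(-0.43680)) = -4.7744 rad/s; magnitude 4.7744 rad/s.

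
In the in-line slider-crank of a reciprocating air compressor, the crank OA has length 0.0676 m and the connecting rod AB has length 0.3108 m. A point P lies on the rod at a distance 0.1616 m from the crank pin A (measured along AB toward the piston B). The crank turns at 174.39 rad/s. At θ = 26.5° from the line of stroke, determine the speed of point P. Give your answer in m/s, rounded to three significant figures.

7.70

ω = 174.4 rad/s.  Crank-pin speed |V_A| = rω = 11.789 m/s, perpendicular to OA.
Rod angle: sinφ = −(r/L) sinθ ⇒ φ = -5.569°; ω_rod = −rω cosθ/√(L²−r²sin²θ) = -34.106 rad/s.
V_P = V_A + ω_rod × AP, with AP = 0.1616 m along the rod.
Components: V_Px = −rω sinθ − a·ω_rod·sinφ = -5.795 m/s;  V_Py = rω cosθ + a·ω_rod·cosφ = +5.0646 m/s.
|V_P| = √(V_Px² + V_Py²) = 7.6963 m/s.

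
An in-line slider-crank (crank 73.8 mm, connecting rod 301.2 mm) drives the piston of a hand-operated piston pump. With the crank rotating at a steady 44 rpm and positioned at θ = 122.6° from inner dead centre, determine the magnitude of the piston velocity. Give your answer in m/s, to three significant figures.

ω = 2π·44/60 = 4.608 rad/s
For an in-line slider-crank, x = r cosθ + √(L² − r² sin²θ), so v = −rω sinθ·[1 + r cosθ/√(L² − r² sin²θ)].
With r = 0.0738 m, L = 0.3012 m, θ = 122.6°: √(L² − r² sin²θ) = 0.29471 m.
v = −0.0738·4.608·0.84245·[1 + 0.0738·-0.53877/0.29471] = -0.24782 m/s.
|v| = 0.24782 m/s.

0.248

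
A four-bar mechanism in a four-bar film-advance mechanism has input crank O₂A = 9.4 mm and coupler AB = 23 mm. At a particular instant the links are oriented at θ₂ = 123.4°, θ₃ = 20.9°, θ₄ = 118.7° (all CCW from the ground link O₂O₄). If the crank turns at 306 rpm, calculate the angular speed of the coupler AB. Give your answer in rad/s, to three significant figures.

ω₂ = 32.04 rad/s (from 306 rpm).
Differentiating the loop-closure r₂e^{iθ₂}+r₃e^{iθ₃}=r₁+r₄e^{iθ₄} gives r₂ω₂e^{iθ₂}+r₃ω₃e^{iθ₃}=r₄ω₄e^{iθ₄}.
Eliminating the other unknown: ω₃ = r₂ω₂ sin(θ₄−θ₂) / [r₃ sin(θ₃−θ₄)].
Numerator sine = -0.08194; denominator sine = -0.99075.
Result = 0.0094·32.04·(-0.08194) / (0.023·(-0.99075)) = +1.0831 rad/s; magnitude 1.0831 rad/s.

1.08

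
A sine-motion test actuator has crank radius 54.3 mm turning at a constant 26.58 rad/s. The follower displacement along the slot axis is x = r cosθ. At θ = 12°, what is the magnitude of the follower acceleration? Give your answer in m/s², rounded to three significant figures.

ω = 26.58 rad/s
x = r cosθ ⇒ ẍ = −rω² cosθ (ω constant).
|a| = rω²|cosθ| = 0.0543·(26.58)²·|cos 12°| = 37.524 m/s².

37.5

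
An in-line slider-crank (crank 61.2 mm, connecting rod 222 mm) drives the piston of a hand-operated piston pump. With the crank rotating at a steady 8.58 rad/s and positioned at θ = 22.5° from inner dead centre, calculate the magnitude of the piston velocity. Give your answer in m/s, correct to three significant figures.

ω = 8.58 rad/s
For an in-line slider-crank, x = r cosθ + √(L² − r² sin²θ), so v = −rω sinθ·[1 + r cosθ/√(L² − r² sin²θ)].
With r = 0.0612 m, L = 0.222 m, θ = 22.5°: √(L² − r² sin²θ) = 0.22076 m.
v = −0.0612·8.58·0.38268·[1 + 0.0612·0.92388/0.22076] = -0.25241 m/s.
|v| = 0.25241 m/s.

0.252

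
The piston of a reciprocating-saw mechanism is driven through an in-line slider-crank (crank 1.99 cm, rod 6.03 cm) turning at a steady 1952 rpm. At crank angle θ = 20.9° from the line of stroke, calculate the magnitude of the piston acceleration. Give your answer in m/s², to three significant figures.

986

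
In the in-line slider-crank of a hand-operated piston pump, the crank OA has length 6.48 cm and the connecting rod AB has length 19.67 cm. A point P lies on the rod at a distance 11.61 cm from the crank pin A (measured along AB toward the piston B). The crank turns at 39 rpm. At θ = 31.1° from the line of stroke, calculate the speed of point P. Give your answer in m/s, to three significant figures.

ω = 4.084 rad/s.  Crank-pin speed |V_A| = rω = 0.26465 m/s, perpendicular to OA.
Rod angle: sinφ = −(r/L) sinθ ⇒ φ = -9.797°; ω_rod = −rω cosθ/√(L²−r²sin²θ) = -1.1691 rad/s.
V_P = V_A + ω_rod × AP, with AP = 0.1161 m along the rod.
Components: V_Px = −rω sinθ − a·ω_rod·sinφ = -0.1598 m/s;  V_Py = rω cosθ + a·ω_rod·cosφ = +0.092856 m/s.
|V_P| = √(V_Px² + V_Py²) = 0.18482 m/s.

0.185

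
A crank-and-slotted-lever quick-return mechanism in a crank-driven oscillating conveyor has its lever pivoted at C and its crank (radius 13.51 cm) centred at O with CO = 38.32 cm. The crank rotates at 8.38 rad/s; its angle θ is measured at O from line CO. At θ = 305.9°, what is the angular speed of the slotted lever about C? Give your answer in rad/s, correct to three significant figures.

ω = 8.38 rad/s
Crank pin A relative to C: A = (d + r cosθ, r sinθ); lever angle φ = atan2(r sinθ, d + r cosθ).
Differentiating tanφ: φ̇ = rω(d cosθ + r)/(d² + r² + 2dr cosθ).
d² + r² + 2dr cosθ = |CA|² = 0.225808 m²;  d cosθ + r = +0.3598 m.
|ω_lever| = |0.1351·8.38·+0.3598| / 0.225808 = 1.8039 rad/s.

1.80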